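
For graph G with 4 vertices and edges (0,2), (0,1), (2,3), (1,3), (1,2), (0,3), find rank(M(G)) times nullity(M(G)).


r(M) = |V| - c = 4 - 1 = 3.
nullity = |E| - r(M) = 6 - 3 = 3.
Product = 3 * 3 = 9.

9


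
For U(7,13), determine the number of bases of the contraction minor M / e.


Contracting e from U(7,13) gives U(6,12).
Bases of U(6,12) = C(12,6) = 924.

924


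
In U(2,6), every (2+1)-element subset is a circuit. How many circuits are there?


In U(2,6), circuits are the (3)-element subsets.
Any set of 3 elements is dependent, and removing any one element gives
an independent set of size 2, so it is a minimal dependent set.
Number of circuits = C(6,3) = (6 * 5 * 4) / (1 * 2 * 3) = 20.

20


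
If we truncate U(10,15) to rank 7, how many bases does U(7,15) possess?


Truncating U(10,15) to rank 7 gives U(7,15).
Bases of U(7,15) are all 7-element subsets of 15 elements.
Number of bases = C(15,7) = 15! / (7! * 8!) = 6435.

6435


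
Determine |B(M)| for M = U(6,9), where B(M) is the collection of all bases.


Bases of U(6,9) are all 6-element subsets of the 9-element ground set.
Number of bases = C(9,6).
C(9,6) = 9! / (6! * 3!) = 84.

84


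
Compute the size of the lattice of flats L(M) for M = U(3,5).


Flats of U(3,5): every subset of size < 3 is a flat, plus E itself.
Count = C(5,0) + C(5,1) + C(5,2) + 1
     = 1 + 5 + 10 + 1
     = 17.

17


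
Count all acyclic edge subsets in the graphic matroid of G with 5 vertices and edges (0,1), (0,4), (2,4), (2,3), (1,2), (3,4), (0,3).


An independent set in a graphic matroid is an acyclic edge subset.
G has 5 vertices and 7 edges.
Enumerate all 2^7 = 128 subsets, checking for acyclicity.
Total independent sets = 86.

86


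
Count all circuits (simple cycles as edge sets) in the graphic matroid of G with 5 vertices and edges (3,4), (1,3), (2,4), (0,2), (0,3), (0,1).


A circuit in a graphic matroid = edge set of a simple cycle.
G has 5 vertices and 6 edges.
Enumerating all minimal edge subsets forming cycles...
Total circuits found: 3.

3


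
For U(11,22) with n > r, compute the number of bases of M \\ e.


Deleting e from U(11,22) gives U(11,21) since n > r.
Bases of U(11,21) = (21 choose 11) = 352716.

352716


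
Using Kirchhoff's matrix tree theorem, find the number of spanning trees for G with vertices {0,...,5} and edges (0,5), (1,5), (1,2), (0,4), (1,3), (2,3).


By Kirchhoff's matrix tree theorem, the number of spanning trees equals
the determinant of any cofactor of the Laplacian matrix L.
G has 6 vertices and 6 edges.
Computing the (5 x 5) cofactor determinant gives 3.

3


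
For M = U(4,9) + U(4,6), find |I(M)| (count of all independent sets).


For a direct sum, |I(M1+M2)| = |I(M1)| * |I(M2)|.
|I(U(4,9))| = sum C(9,k) for k=0..4 = 256.
|I(U(4,6))| = sum C(6,k) for k=0..4 = 57.
Total = 256 * 57 = 14592.

14592


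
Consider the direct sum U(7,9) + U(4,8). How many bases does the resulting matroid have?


Bases of a direct sum M1 + M2: |B| = |B(M1)| * |B(M2)|.
|B(U(7,9))| = C(9,7) = 36.
|B(U(4,8))| = C(8,4) = 70.
Total bases = 36 * 70 = 2520.

2520


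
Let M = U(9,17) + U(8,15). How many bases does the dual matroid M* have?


(M1+M2)* = M1* + M2*.
M1* = U(8,17), bases: C(17,8) = 24310.
M2* = U(7,15), bases: C(15,7) = 6435.
|B(M*)| = 24310 * 6435 = 156434850.

156434850


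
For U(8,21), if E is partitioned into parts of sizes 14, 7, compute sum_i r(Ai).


r(Ai) = min(|Ai|, 8) for each part.
Sum = min(14,8) + min(7,8)
    = 8 + 7
    = 15.

15


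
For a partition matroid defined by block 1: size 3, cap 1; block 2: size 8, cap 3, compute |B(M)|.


A basis picks exactly ci elements from block i.
Number of bases = product of C(|Si|, ci).
= C(3,1) * C(8,3)
= 3 * 56
= 168.

168


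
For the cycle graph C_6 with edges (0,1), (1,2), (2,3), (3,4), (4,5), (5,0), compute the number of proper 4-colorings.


P(C_6, k) = (k-1)^6 + (-1)^6*(k-1).
P(4) = (3)^6 + 3
= 729 + 3 = 732.

732


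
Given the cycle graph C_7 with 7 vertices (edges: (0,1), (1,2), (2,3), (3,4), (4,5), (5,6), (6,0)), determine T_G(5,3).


T(C_7; x,y) = x + x^2 + ... + x^(6) + y.
T(5,3) = 5^1 + 5^2 + 5^3 + 5^4 + 5^5 + 5^6 + 3
= 5 + 25 + 125 + 625 + 3125 + 15625 + 3
= 19533.

19533


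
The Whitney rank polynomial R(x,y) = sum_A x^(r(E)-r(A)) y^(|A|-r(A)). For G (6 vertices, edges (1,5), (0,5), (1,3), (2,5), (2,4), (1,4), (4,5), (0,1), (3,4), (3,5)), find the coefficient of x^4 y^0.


R(x,y) = sum over A in 2^E of x^(r(E)-r(A)) * y^(|A|-r(A)).
G has 6 vertices, 10 edges. r(E) = 5.
Enumerate all 2^10 = 1024 subsets.
Count subsets with r(E)-r(A)=4 and |A|-r(A)=0: 10.

10


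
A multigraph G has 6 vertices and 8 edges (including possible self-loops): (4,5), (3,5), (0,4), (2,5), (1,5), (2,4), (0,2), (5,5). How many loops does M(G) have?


In a graphic matroid, a loop is a self-loop edge (u,u) with rank 0.
Examining all 8 edges for self-loops...
Self-loops found: (5,5)
Number of loops = 1.

1


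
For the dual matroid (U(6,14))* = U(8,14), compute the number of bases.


The dual of U(r,n) is U(n-r, n) = U(8,14).
Bases of U(8,14) are all (8)-element subsets.
|B(M*)| = C(14,8) = 14! / (8! * 6!) = 3003.

3003


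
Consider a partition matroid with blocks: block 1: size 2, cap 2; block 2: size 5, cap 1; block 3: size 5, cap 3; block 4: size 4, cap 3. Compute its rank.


Rank of a partition matroid = sum of min(|Si|, ci) for each block.
= min(2,2) + min(5,1) + min(5,3) + min(4,3)
= 2 + 1 + 3 + 3
= 9.

9


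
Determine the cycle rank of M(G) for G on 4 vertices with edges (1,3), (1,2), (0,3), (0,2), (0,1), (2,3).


Cycle rank (nullity) = |E| - r(M) = |E| - (|V| - c).
|E| = 6, |V| = 4, c = 1.
Nullity = 6 - (4 - 1) = 6 - 3 = 3.

3


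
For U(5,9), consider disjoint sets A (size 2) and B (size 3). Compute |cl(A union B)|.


|A union B| = 2 + 3 = 5 (disjoint).
In U(5,9), cl(S) = S if |S| < 5, else cl(S) = E.
Since 5 >= 5, cl(A union B) = E.
|cl(A union B)| = 9.

9


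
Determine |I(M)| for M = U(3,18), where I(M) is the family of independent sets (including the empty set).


Independent sets of U(3,18) are all subsets of size <= 3.
Count = C(18,0) + C(18,1) + C(18,2) + C(18,3)
     = 1 + 18 + 153 + 816
     = 988.

988


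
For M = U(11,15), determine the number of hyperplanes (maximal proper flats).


Hyperplanes of U(11,15) are flats of rank 10.
In a uniform matroid, these are exactly the (10)-element subsets.
Count = C(15,10) = 15! / (10! * 5!) = 3003.

3003


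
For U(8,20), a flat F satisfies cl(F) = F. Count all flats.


Flats of U(8,20): every subset of size < 8 is a flat, plus E itself.
Count = C(20,0) + C(20,1) + C(20,2) + C(20,3) + C(20,4) + C(20,5) + C(20,6) + C(20,7) + 1
     = 1 + 20 + 190 + 1140 + 4845 + 15504 + 38760 + 77520 + 1
     = 137981.

137981


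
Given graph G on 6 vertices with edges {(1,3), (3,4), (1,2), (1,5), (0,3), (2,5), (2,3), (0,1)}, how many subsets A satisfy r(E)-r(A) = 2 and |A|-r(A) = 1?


R(x,y) = sum over A in 2^E of x^(r(E)-r(A)) * y^(|A|-r(A)).
G has 6 vertices, 8 edges. r(E) = 5.
Enumerate all 2^8 = 256 subsets.
Count subsets with r(E)-r(A)=2 and |A|-r(A)=1: 17.

17


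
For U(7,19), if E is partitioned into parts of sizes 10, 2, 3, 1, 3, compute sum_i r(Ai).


r(Ai) = min(|Ai|, 7) for each part.
Sum = min(10,7) + min(2,7) + min(3,7) + min(1,7) + min(3,7)
    = 7 + 2 + 3 + 1 + 3
    = 16.

16


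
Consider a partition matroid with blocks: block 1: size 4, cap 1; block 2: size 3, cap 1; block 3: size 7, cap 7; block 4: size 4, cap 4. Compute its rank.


Rank of a partition matroid = sum of min(|Si|, ci) for each block.
= min(4,1) + min(3,1) + min(7,7) + min(4,4)
= 1 + 1 + 7 + 4
= 13.

13


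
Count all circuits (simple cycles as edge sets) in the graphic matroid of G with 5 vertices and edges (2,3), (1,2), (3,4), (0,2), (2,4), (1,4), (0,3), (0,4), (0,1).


A circuit in a graphic matroid = edge set of a simple cycle.
G has 5 vertices and 9 edges.
Enumerating all minimal edge subsets forming cycles...
Total circuits found: 22.

22


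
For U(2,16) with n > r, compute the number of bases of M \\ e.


Deleting e from U(2,16) gives U(2,15) since n > r.
Bases of U(2,15) = C(15,2) = (15 * 14) / (1 * 2) = 105.

105


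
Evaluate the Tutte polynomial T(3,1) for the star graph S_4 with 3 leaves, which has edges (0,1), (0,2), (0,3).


A star on 4 vertices is a tree with 3 edges.
T(x,y) = x^(3) for any tree.
T(3,1) = 3^3 = 27.

27


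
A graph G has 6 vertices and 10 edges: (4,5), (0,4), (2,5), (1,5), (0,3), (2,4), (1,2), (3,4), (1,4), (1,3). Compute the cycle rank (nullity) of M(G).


Cycle rank (nullity) = |E| - r(M) = |E| - (|V| - c).
|E| = 10, |V| = 6, c = 1.
Nullity = 10 - (6 - 1) = 10 - 5 = 5.

5


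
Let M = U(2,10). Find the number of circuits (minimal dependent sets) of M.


In U(2,10), circuits are the (3)-element subsets.
Any set of 3 elements is dependent, and removing any one element gives
an independent set of size 2, so it is a minimal dependent set.
Number of circuits = C(10,3) = (10 * 9 * 8) / (1 * 2 * 3) = 120.

120


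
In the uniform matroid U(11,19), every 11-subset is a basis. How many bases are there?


Bases of U(11,19) are all 11-element subsets of the 19-element ground set.
Number of bases = C(19,11).
C(19,11) = 75582.

75582


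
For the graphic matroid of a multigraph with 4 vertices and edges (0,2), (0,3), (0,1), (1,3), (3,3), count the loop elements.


In a graphic matroid, a loop is a self-loop edge (u,u) with rank 0.
Examining all 5 edges for self-loops...
Self-loops found: (3,3)
Number of loops = 1.

1


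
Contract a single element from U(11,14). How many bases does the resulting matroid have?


Contracting e from U(11,14) gives U(10,13).
Bases of U(10,13) = C(13,10) = 13! / (10! * 3!) = 286.

286


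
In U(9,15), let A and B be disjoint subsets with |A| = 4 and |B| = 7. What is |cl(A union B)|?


|A union B| = 4 + 7 = 11 (disjoint).
In U(9,15), cl(S) = S if |S| < 9, else cl(S) = E.
Since 11 >= 9, cl(A union B) = E.
|cl(A union B)| = 15.

15


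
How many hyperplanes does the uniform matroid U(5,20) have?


Hyperplanes of U(5,20) are flats of rank 4.
In a uniform matroid, these are exactly the (4)-element subsets.
Count = C(20,4) = (20 * 19 * 18 * 17) / (1 * 2 * 3 * 4) = 4845.

4845


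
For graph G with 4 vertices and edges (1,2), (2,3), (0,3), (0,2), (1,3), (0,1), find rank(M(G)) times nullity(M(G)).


r(M) = |V| - c = 4 - 1 = 3.
nullity = |E| - r(M) = 6 - 3 = 3.
Product = 3 * 3 = 9.

9


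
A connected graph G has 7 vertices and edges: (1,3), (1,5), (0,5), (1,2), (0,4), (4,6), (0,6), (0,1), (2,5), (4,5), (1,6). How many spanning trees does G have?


By Kirchhoff's matrix tree theorem, the number of spanning trees equals
the determinant of any cofactor of the Laplacian matrix L.
G has 7 vertices and 11 edges.
Computing the (6 x 6) cofactor determinant gives 114.

114


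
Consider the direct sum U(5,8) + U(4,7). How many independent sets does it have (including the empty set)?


For a direct sum, |I(M1+M2)| = |I(M1)| * |I(M2)|.
|I(U(5,8))| = sum C(8,k) for k=0..5 = 219.
|I(U(4,7))| = sum C(7,k) for k=0..4 = 99.
Total = 219 * 99 = 21681.

21681


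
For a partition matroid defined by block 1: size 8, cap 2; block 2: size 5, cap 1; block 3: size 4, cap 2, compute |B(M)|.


A basis picks exactly ci elements from block i.
Number of bases = product of C(|Si|, ci).
= C(8,2) * C(5,1) * C(4,2)
= 28 * 5 * 6
= 840.

840


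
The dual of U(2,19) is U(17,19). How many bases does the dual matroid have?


The dual of U(r,n) is U(n-r, n) = U(17,19).
Bases of U(17,19) are all (17)-element subsets.
|B(M*)| = (19 choose 17) = 171.

171


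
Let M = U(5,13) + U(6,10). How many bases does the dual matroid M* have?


(M1+M2)* = M1* + M2*.
M1* = U(8,13), bases: C(13,8) = 1287.
M2* = U(4,10), bases: C(10,4) = 210.
|B(M*)| = 1287 * 210 = 270270.

270270


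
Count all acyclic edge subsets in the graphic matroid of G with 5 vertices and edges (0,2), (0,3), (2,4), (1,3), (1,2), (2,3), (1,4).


An independent set in a graphic matroid is an acyclic edge subset.
G has 5 vertices and 7 edges.
Enumerate all 2^7 = 128 subsets, checking for acyclicity.
Total independent sets = 82.

82


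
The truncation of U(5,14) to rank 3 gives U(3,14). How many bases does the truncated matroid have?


Truncating U(5,14) to rank 3 gives U(3,14).
Bases of U(3,14) are all 3-element subsets of 14 elements.
Number of bases = (14 choose 3) = 364.

364


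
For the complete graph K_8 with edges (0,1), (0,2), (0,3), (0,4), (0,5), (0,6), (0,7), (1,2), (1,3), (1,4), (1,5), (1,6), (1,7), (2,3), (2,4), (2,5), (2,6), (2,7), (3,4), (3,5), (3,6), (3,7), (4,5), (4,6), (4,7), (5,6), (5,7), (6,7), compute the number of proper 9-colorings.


P(K_8, k) = k(k-1)(k-2)...(k-7).
P(9) = (9) * (8) * (7) * (6) * (5) * (4) * (3) * (2) = 362880.

362880


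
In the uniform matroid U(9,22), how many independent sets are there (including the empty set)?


Independent sets of U(9,22) are all subsets of size <= 9.
Count = (22 choose 0) + (22 choose 1) + (22 choose 2) + (22 choose 3) + (22 choose 4) + (22 choose 5) + (22 choose 6) + (22 choose 7) + (22 choose 8) + (22 choose 9)
     = 1 + 22 + 231 + 1540 + 7315 + 26334 + 74613 + 170544 + 319770 + 497420
     = 1097790.

1097790


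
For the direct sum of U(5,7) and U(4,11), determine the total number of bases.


Bases of a direct sum M1 + M2: |B| = |B(M1)| * |B(M2)|.
|B(U(5,7))| = C(7,5) = 21.
|B(U(4,11))| = C(11,4) = 330.
Total bases = 21 * 330 = 6930.

6930


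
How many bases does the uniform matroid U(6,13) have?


Bases of U(6,13) are all 6-element subsets of the 13-element ground set.
Number of bases = C(13,6).
C(13,6) = 1716.

1716


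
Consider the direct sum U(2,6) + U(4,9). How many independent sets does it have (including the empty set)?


For a direct sum, |I(M1+M2)| = |I(M1)| * |I(M2)|.
|I(U(2,6))| = sum C(6,k) for k=0..2 = 22.
|I(U(4,9))| = sum C(9,k) for k=0..4 = 256.
Total = 22 * 256 = 5632.

5632


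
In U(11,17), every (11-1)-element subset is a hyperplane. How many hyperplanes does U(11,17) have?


Hyperplanes of U(11,17) are flats of rank 10.
In a uniform matroid, these are exactly the (10)-element subsets.
Count = (17 choose 10) = 19448.

19448


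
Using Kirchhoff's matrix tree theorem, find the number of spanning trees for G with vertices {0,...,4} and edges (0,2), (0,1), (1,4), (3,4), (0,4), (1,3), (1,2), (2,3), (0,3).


By Kirchhoff's matrix tree theorem, the number of spanning trees equals
the determinant of any cofactor of the Laplacian matrix L.
G has 5 vertices and 9 edges.
Computing the (4 x 4) cofactor determinant gives 75.

75


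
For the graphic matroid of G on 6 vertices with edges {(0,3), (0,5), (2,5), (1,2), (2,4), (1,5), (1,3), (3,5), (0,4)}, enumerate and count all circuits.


A circuit in a graphic matroid = edge set of a simple cycle.
G has 6 vertices and 9 edges.
Enumerating all minimal edge subsets forming cycles...
Total circuits found: 13.

13


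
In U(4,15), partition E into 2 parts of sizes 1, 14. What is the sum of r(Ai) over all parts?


r(Ai) = min(|Ai|, 4) for each part.
Sum = min(1,4) + min(14,4)
    = 1 + 4
    = 5.

5


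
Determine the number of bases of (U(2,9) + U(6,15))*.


(M1+M2)* = M1* + M2*.
M1* = U(7,9), bases: C(9,7) = 36.
M2* = U(9,15), bases: C(15,9) = 5005.
|B(M*)| = 36 * 5005 = 180180.

180180


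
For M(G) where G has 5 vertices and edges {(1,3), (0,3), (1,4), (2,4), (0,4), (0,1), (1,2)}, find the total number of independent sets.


An independent set in a graphic matroid is an acyclic edge subset.
G has 5 vertices and 7 edges.
Enumerate all 2^7 = 128 subsets, checking for acyclicity.
Total independent sets = 82.

82


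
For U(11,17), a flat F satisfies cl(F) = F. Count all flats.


Flats of U(11,17): every subset of size < 11 is a flat, plus E itself.
Count = (17 choose 0) + (17 choose 1) + (17 choose 2) + (17 choose 3) + (17 choose 4) + (17 choose 5) + (17 choose 6) + (17 choose 7) + (17 choose 8) + (17 choose 9) + (17 choose 10) + 1
     = 1 + 17 + 136 + 680 + 2380 + 6188 + 12376 + 19448 + 24310 + 24310 + 19448 + 1
     = 109295.

109295


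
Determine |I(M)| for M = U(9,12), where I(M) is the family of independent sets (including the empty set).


Independent sets of U(9,12) are all subsets of size <= 9.
Count = (12 choose 0) + (12 choose 1) + (12 choose 2) + (12 choose 3) + (12 choose 4) + (12 choose 5) + (12 choose 6) + (12 choose 7) + (12 choose 8) + (12 choose 9)
     = 1 + 12 + 66 + 220 + 495 + 792 + 924 + 792 + 495 + 220
     = 4017.

4017


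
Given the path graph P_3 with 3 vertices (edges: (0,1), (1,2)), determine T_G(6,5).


A path on 3 vertices is a tree with 2 edges.
T(x,y) = x^(2) for any tree.
T(6,5) = 6^2 = 36.

36


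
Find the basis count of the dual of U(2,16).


The dual of U(r,n) is U(n-r, n) = U(14,16).
Bases of U(14,16) are all (14)-element subsets.
|B(M*)| = (16 choose 14) = 120.

120


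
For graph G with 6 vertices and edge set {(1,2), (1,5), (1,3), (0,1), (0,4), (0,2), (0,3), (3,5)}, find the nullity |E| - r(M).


Cycle rank (nullity) = |E| - r(M) = |E| - (|V| - c).
|E| = 8, |V| = 6, c = 1.
Nullity = 8 - (6 - 1) = 8 - 5 = 3.

3


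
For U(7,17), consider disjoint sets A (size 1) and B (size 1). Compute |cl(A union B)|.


|A union B| = 1 + 1 = 2 (disjoint).
In U(7,17), cl(S) = S if |S| < 7, else cl(S) = E.
Since 2 < 7, cl(A union B) = A union B.
|cl(A union B)| = 2.

2


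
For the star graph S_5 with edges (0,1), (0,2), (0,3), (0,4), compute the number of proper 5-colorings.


P(tree, k) = k * (k-1)^(4) for any tree on 5 vertices.
P(5) = 5 * 4^4 = 5 * 256 = 1280.

1280


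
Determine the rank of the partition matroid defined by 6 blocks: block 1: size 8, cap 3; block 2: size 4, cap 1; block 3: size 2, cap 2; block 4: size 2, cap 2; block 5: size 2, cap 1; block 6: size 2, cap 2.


Rank of a partition matroid = sum of min(|Si|, ci) for each block.
= min(8,3) + min(4,1) + min(2,2) + min(2,2) + min(2,1) + min(2,2)
= 3 + 1 + 2 + 2 + 1 + 2
= 11.

11


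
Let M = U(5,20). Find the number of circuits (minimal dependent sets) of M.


In U(5,20), circuits are the (6)-element subsets.
Any set of 6 elements is dependent, and removing any one element gives
an independent set of size 5, so it is a minimal dependent set.
Number of circuits = C(20,6) = 38760.

38760


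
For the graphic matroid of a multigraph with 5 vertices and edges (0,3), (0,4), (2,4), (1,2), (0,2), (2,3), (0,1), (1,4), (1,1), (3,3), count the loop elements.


In a graphic matroid, a loop is a self-loop edge (u,u) with rank 0.
Examining all 10 edges for self-loops...
Self-loops found: (1,1), (3,3)
Number of loops = 2.

2


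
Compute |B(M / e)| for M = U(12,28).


Contracting e from U(12,28) gives U(11,27).
Bases of U(11,27) = C(27,11) = 13037895.

13037895


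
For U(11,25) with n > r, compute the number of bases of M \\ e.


Deleting e from U(11,25) gives U(11,24) since n > r.
Bases of U(11,24) = C(24,11) = 2496144.

2496144


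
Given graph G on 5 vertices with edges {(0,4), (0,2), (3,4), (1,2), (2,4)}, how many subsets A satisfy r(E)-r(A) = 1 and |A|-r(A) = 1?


R(x,y) = sum over A in 2^E of x^(r(E)-r(A)) * y^(|A|-r(A)).
G has 5 vertices, 5 edges. r(E) = 4.
Enumerate all 2^5 = 32 subsets.
Count subsets with r(E)-r(A)=1 and |A|-r(A)=1: 2.

2


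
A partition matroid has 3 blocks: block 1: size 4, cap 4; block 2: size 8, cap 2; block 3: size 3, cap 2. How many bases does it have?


A basis picks exactly ci elements from block i.
Number of bases = product of C(|Si|, ci).
= C(4,4) * C(8,2) * C(3,2)
= 1 * 28 * 3
= 84.

84


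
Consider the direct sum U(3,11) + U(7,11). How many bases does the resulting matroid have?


Bases of a direct sum M1 + M2: |B| = |B(M1)| * |B(M2)|.
|B(U(3,11))| = C(11,3) = 165.
|B(U(7,11))| = C(11,7) = 330.
Total bases = 165 * 330 = 54450.

54450


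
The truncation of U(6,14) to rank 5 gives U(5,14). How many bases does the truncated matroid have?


Truncating U(6,14) to rank 5 gives U(5,14).
Bases of U(5,14) are all 5-element subsets of 14 elements.
Number of bases = (14 choose 5) = 2002.

2002


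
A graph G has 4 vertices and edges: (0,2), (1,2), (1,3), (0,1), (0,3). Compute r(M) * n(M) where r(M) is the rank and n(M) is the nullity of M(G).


r(M) = |V| - c = 4 - 1 = 3.
nullity = |E| - r(M) = 5 - 3 = 2.
Product = 3 * 2 = 6.

6


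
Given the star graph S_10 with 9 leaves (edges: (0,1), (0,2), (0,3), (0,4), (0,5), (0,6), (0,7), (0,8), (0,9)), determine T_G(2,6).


A star on 10 vertices is a tree with 9 edges.
T(x,y) = x^(9) for any tree.
T(2,6) = 2^9 = 512.

512


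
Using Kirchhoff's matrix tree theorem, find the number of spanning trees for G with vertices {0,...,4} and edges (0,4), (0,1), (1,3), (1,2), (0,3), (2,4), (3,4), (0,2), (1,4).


By Kirchhoff's matrix tree theorem, the number of spanning trees equals
the determinant of any cofactor of the Laplacian matrix L.
G has 5 vertices and 9 edges.
Computing the (4 x 4) cofactor determinant gives 75.

75


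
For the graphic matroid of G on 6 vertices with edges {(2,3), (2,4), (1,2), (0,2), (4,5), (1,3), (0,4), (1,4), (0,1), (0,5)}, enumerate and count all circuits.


A circuit in a graphic matroid = edge set of a simple cycle.
G has 6 vertices and 10 edges.
Enumerating all minimal edge subsets forming cycles...
Total circuits found: 19.

19


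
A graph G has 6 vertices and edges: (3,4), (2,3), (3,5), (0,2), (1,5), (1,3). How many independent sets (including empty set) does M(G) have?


An independent set in a graphic matroid is an acyclic edge subset.
G has 6 vertices and 6 edges.
Enumerate all 2^6 = 64 subsets, checking for acyclicity.
Total independent sets = 56.

56


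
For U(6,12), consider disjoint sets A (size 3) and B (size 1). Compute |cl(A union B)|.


|A union B| = 3 + 1 = 4 (disjoint).
In U(6,12), cl(S) = S if |S| < 6, else cl(S) = E.
Since 4 < 6, cl(A union B) = A union B.
|cl(A union B)| = 4.

4


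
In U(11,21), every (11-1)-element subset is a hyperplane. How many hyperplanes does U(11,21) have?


Hyperplanes of U(11,21) are flats of rank 10.
In a uniform matroid, these are exactly the (10)-element subsets.
Count = C(21,10) = 21! / (10! * 11!) = 352716.

352716


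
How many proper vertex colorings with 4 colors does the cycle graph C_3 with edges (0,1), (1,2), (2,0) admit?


P(C_3, k) = (k-1)^3 + (-1)^3*(k-1).
P(4) = (3)^3 - 3
= 27 - 3 = 24.

24


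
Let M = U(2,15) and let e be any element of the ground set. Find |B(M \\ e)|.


Deleting e from U(2,15) gives U(2,14) since n > r.
Bases of U(2,14) = C(14,2) = 14! / (2! * 12!) = 91.

91


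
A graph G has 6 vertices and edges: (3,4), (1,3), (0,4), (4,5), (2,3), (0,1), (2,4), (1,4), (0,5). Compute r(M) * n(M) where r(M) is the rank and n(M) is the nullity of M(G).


r(M) = |V| - c = 6 - 1 = 5.
nullity = |E| - r(M) = 9 - 5 = 4.
Product = 5 * 4 = 20.

20


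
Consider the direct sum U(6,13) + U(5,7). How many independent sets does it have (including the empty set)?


For a direct sum, |I(M1+M2)| = |I(M1)| * |I(M2)|.
|I(U(6,13))| = sum C(13,k) for k=0..6 = 4096.
|I(U(5,7))| = sum C(7,k) for k=0..5 = 120.
Total = 4096 * 120 = 491520.

491520


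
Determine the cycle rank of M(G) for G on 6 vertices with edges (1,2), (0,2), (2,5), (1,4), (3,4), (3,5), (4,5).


Cycle rank (nullity) = |E| - r(M) = |E| - (|V| - c).
|E| = 7, |V| = 6, c = 1.
Nullity = 7 - (6 - 1) = 7 - 5 = 2.

2


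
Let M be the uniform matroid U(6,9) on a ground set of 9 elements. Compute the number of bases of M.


Bases of U(6,9) are all 6-element subsets of the 9-element ground set.
Number of bases = C(9,6).
C(9,6) = 84.

84


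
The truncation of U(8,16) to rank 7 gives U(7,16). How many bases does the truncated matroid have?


Truncating U(8,16) to rank 7 gives U(7,16).
Bases of U(7,16) are all 7-element subsets of 16 elements.
Number of bases = C(16,7) = 11440.

11440


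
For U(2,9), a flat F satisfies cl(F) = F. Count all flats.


Flats of U(2,9): every subset of size < 2 is a flat, plus E itself.
Count = C(9,0) + C(9,1) + 1
     = 1 + 9 + 1
     = 11.

11


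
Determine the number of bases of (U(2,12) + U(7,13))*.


(M1+M2)* = M1* + M2*.
M1* = U(10,12), bases: C(12,10) = 66.
M2* = U(6,13), bases: C(13,6) = 1716.
|B(M*)| = 66 * 1716 = 113256.

113256


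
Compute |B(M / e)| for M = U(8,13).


Contracting e from U(8,13) gives U(7,12).
Bases of U(7,12) = C(12,7) = 12! / (7! * 5!) = 792.

792


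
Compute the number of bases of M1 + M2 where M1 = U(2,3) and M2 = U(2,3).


Bases of a direct sum M1 + M2: |B| = |B(M1)| * |B(M2)|.
|B(U(2,3))| = C(3,2) = 3.
|B(U(2,3))| = C(3,2) = 3.
Total bases = 3 * 3 = 9.

9


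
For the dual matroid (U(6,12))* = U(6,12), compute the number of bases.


The dual of U(r,n) is U(n-r, n) = U(6,12).
Bases of U(6,12) are all (6)-element subsets.
|B(M*)| = (12 choose 6) = 924.

924


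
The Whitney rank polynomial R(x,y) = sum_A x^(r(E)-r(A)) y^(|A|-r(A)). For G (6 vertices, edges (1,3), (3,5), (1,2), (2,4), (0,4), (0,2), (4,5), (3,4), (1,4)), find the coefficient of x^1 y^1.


R(x,y) = sum over A in 2^E of x^(r(E)-r(A)) * y^(|A|-r(A)).
G has 6 vertices, 9 edges. r(E) = 5.
Enumerate all 2^9 = 512 subsets.
Count subsets with r(E)-r(A)=1 and |A|-r(A)=1: 68.

68


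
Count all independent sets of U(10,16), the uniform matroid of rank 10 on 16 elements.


Independent sets of U(10,16) are all subsets of size <= 10.
Count = (16 choose 0) + (16 choose 1) + (16 choose 2) + (16 choose 3) + (16 choose 4) + (16 choose 5) + (16 choose 6) + (16 choose 7) + (16 choose 8) + (16 choose 9) + (16 choose 10)
     = 1 + 16 + 120 + 560 + 1820 + 4368 + 8008 + 11440 + 12870 + 11440 + 8008
     = 58651.

58651


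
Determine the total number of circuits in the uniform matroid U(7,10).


In U(7,10), circuits are the (8)-element subsets.
Any set of 8 elements is dependent, and removing any one element gives
an independent set of size 7, so it is a minimal dependent set.
Number of circuits = (10 choose 8) = 45.

45


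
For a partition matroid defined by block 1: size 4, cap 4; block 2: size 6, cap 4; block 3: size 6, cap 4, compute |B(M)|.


A basis picks exactly ci elements from block i.
Number of bases = product of C(|Si|, ci).
= C(4,4) * C(6,4) * C(6,4)
= 1 * 15 * 15
= 225.

225


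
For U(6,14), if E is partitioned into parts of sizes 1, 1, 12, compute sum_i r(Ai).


r(Ai) = min(|Ai|, 6) for each part.
Sum = min(1,6) + min(1,6) + min(12,6)
    = 1 + 1 + 6
    = 8.

8


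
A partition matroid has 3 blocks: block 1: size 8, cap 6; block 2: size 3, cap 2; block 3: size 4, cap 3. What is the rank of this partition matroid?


Rank of a partition matroid = sum of min(|Si|, ci) for each block.
= min(8,6) + min(3,2) + min(4,3)
= 6 + 2 + 3
= 11.

11


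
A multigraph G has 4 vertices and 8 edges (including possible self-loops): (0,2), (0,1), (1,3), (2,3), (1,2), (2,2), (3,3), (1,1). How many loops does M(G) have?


In a graphic matroid, a loop is a self-loop edge (u,u) with rank 0.
Examining all 8 edges for self-loops...
Self-loops found: (2,2), (3,3), (1,1)
Number of loops = 3.

3


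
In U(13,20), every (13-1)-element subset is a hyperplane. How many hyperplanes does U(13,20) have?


Hyperplanes of U(13,20) are flats of rank 12.
In a uniform matroid, these are exactly the (12)-element subsets.
Count = C(20,12) = 20! / (12! * 8!) = 125970.

125970


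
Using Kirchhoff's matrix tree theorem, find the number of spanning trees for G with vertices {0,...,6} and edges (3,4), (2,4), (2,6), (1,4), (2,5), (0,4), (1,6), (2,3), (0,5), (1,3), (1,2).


By Kirchhoff's matrix tree theorem, the number of spanning trees equals
the determinant of any cofactor of the Laplacian matrix L.
G has 7 vertices and 11 edges.
Computing the (6 x 6) cofactor determinant gives 139.

139


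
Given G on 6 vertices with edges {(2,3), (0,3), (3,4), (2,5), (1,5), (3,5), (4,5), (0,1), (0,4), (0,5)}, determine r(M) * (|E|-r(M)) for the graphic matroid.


r(M) = |V| - c = 6 - 1 = 5.
nullity = |E| - r(M) = 10 - 5 = 5.
Product = 5 * 5 = 25.

25


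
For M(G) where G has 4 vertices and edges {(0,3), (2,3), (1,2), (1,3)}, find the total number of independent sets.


An independent set in a graphic matroid is an acyclic edge subset.
G has 4 vertices and 4 edges.
Enumerate all 2^4 = 16 subsets, checking for acyclicity.
Total independent sets = 14.

14


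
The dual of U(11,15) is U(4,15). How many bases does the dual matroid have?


The dual of U(r,n) is U(n-r, n) = U(4,15).
Bases of U(4,15) are all (4)-element subsets.
|B(M*)| = C(15,4) = 15! / (4! * 11!) = 1365.

1365


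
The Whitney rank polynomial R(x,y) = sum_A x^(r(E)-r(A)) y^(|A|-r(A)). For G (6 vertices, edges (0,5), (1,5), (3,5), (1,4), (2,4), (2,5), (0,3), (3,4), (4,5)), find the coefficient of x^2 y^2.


R(x,y) = sum over A in 2^E of x^(r(E)-r(A)) * y^(|A|-r(A)).
G has 6 vertices, 9 edges. r(E) = 5.
Enumerate all 2^9 = 512 subsets.
Count subsets with r(E)-r(A)=2 and |A|-r(A)=2: 4.

4


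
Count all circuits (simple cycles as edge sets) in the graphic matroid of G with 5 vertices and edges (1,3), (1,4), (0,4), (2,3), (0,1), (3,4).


A circuit in a graphic matroid = edge set of a simple cycle.
G has 5 vertices and 6 edges.
Enumerating all minimal edge subsets forming cycles...
Total circuits found: 3.

3


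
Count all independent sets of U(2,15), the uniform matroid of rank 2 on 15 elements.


Independent sets of U(2,15) are all subsets of size <= 2.
Count = C(15,0) + C(15,1) + C(15,2)
     = 1 + 15 + 105
     = 121.

121


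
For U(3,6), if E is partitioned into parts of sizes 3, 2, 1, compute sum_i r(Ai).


r(Ai) = min(|Ai|, 3) for each part.
Sum = min(3,3) + min(2,3) + min(1,3)
    = 3 + 2 + 1
    = 6.

6


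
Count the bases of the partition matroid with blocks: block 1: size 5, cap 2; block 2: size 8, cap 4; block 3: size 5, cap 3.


A basis picks exactly ci elements from block i.
Number of bases = product of C(|Si|, ci).
= C(5,2) * C(8,4) * C(5,3)
= 10 * 70 * 10
= 7000.

7000


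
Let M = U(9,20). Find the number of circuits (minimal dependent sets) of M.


In U(9,20), circuits are the (10)-element subsets.
Any set of 10 elements is dependent, and removing any one element gives
an independent set of size 9, so it is a minimal dependent set.
Number of circuits = C(20,10) = 184756.

184756


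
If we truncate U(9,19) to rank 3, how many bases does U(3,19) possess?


Truncating U(9,19) to rank 3 gives U(3,19).
Bases of U(3,19) are all 3-element subsets of 19 elements.
Number of bases = C(19,3) = (19 * 18 * 17) / (1 * 2 * 3) = 969.

969


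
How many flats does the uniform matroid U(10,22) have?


Flats of U(10,22): every subset of size < 10 is a flat, plus E itself.
Count = C(22,0) + C(22,1) + C(22,2) + C(22,3) + C(22,4) + C(22,5) + C(22,6) + C(22,7) + C(22,8) + C(22,9) + 1
     = 1 + 22 + 231 + 1540 + 7315 + 26334 + 74613 + 170544 + 319770 + 497420 + 1
     = 1097791.

1097791


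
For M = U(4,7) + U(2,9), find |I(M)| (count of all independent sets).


For a direct sum, |I(M1+M2)| = |I(M1)| * |I(M2)|.
|I(U(4,7))| = sum C(7,k) for k=0..4 = 99.
|I(U(2,9))| = sum C(9,k) for k=0..2 = 46.
Total = 99 * 46 = 4554.

4554


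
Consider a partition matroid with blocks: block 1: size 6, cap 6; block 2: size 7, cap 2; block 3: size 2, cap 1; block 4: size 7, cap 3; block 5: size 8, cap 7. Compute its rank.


Rank of a partition matroid = sum of min(|Si|, ci) for each block.
= min(6,6) + min(7,2) + min(2,1) + min(7,3) + min(8,7)
= 6 + 2 + 1 + 3 + 7
= 19.

19


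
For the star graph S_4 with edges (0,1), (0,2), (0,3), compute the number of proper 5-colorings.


P(tree, k) = k * (k-1)^(3) for any tree on 4 vertices.
P(5) = 5 * 4^3 = 5 * 64 = 320.

320


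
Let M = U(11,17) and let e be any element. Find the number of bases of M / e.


Contracting e from U(11,17) gives U(10,16).
Bases of U(10,16) = C(16,10) = 8008.

8008


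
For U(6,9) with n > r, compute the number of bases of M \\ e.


Deleting e from U(6,9) gives U(6,8) since n > r.
Bases of U(6,8) = C(8,6) = 28.

28


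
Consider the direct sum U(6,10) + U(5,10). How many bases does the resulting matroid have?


Bases of a direct sum M1 + M2: |B| = |B(M1)| * |B(M2)|.
|B(U(6,10))| = C(10,6) = 210.
|B(U(5,10))| = C(10,5) = 252.
Total bases = 210 * 252 = 52920.

52920


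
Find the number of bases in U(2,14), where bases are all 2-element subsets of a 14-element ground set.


Bases of U(2,14) are all 2-element subsets of the 14-element ground set.
Number of bases = C(14,2).
C(14,2) = (14 * 13) / (1 * 2) = 91.

91


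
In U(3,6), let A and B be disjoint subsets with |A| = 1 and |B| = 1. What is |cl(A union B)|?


|A union B| = 1 + 1 = 2 (disjoint).
In U(3,6), cl(S) = S if |S| < 3, else cl(S) = E.
Since 2 < 3, cl(A union B) = A union B.
|cl(A union B)| = 2.

2


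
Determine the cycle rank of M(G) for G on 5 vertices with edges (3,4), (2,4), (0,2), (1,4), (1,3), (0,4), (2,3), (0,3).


Cycle rank (nullity) = |E| - r(M) = |E| - (|V| - c).
|E| = 8, |V| = 5, c = 1.
Nullity = 8 - (5 - 1) = 8 - 4 = 4.

4


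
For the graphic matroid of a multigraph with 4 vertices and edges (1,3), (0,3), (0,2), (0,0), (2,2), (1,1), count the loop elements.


In a graphic matroid, a loop is a self-loop edge (u,u) with rank 0.
Examining all 6 edges for self-loops...
Self-loops found: (0,0), (2,2), (1,1)
Number of loops = 3.

3


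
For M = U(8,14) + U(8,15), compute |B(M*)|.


(M1+M2)* = M1* + M2*.
M1* = U(6,14), bases: C(14,6) = 3003.
M2* = U(7,15), bases: C(15,7) = 6435.
|B(M*)| = 3003 * 6435 = 19324305.

19324305


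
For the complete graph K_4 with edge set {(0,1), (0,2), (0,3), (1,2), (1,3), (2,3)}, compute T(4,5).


T(K_4; x,y) = x^3 + 3x^2 + 4xy + 2x + y^3 + 3y^2 + 2y.
Substituting x=4, y=5:
= 64 + 48 + 80 + 8 + 125 + 75 + 10
= 410.

410


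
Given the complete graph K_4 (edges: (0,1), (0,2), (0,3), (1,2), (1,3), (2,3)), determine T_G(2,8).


T(K_4; x,y) = x^3 + 3x^2 + 4xy + 2x + y^3 + 3y^2 + 2y.
Substituting x=2, y=8:
= 8 + 12 + 64 + 4 + 512 + 192 + 16
= 808.

808


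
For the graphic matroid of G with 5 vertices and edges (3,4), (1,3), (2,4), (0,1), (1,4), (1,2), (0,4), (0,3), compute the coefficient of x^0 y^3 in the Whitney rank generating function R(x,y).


R(x,y) = sum over A in 2^E of x^(r(E)-r(A)) * y^(|A|-r(A)).
G has 5 vertices, 8 edges. r(E) = 4.
Enumerate all 2^8 = 256 subsets.
Count subsets with r(E)-r(A)=0 and |A|-r(A)=3: 8.

8


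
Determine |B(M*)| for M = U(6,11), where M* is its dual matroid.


The dual of U(r,n) is U(n-r, n) = U(5,11).
Bases of U(5,11) are all (5)-element subsets.
|B(M*)| = C(11,5) = 462.

462


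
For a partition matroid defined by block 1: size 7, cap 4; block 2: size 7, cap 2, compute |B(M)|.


A basis picks exactly ci elements from block i.
Number of bases = product of C(|Si|, ci).
= C(7,4) * C(7,2)
= 35 * 21
= 735.

735


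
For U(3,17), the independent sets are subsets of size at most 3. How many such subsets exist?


Independent sets of U(3,17) are all subsets of size <= 3.
Count = C(17,0) + C(17,1) + C(17,2) + C(17,3)
     = 1 + 17 + 136 + 680
     = 834.

834


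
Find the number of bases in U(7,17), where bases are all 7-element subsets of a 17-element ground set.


Bases of U(7,17) are all 7-element subsets of the 17-element ground set.
Number of bases = C(17,7).
(17 choose 7) = 19448.

19448


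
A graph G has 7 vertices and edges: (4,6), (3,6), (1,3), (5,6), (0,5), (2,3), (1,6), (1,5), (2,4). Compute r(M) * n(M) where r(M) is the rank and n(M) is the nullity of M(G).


r(M) = |V| - c = 7 - 1 = 6.
nullity = |E| - r(M) = 9 - 6 = 3.
Product = 6 * 3 = 18.

18


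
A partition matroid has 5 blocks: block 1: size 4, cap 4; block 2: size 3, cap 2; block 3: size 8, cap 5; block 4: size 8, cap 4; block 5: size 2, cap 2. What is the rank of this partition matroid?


Rank of a partition matroid = sum of min(|Si|, ci) for each block.
= min(4,4) + min(3,2) + min(8,5) + min(8,4) + min(2,2)
= 4 + 2 + 5 + 4 + 2
= 17.

17


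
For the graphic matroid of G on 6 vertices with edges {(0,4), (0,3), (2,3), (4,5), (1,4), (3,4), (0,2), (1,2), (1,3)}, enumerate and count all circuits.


A circuit in a graphic matroid = edge set of a simple cycle.
G has 6 vertices and 9 edges.
Enumerating all minimal edge subsets forming cycles...
Total circuits found: 13.

13


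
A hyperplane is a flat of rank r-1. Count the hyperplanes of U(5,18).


Hyperplanes of U(5,18) are flats of rank 4.
In a uniform matroid, these are exactly the (4)-element subsets.
Count = (18 choose 4) = 3060.

3060


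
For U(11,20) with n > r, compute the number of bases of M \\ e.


Deleting e from U(11,20) gives U(11,19) since n > r.
Bases of U(11,19) = C(19,11) = 75582.

75582


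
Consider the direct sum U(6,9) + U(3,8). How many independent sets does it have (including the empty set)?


For a direct sum, |I(M1+M2)| = |I(M1)| * |I(M2)|.
|I(U(6,9))| = sum C(9,k) for k=0..6 = 466.
|I(U(3,8))| = sum C(8,k) for k=0..3 = 93.
Total = 466 * 93 = 43338.

43338


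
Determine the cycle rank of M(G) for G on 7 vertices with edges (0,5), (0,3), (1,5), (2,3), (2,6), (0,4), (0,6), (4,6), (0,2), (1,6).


Cycle rank (nullity) = |E| - r(M) = |E| - (|V| - c).
|E| = 10, |V| = 7, c = 1.
Nullity = 10 - (7 - 1) = 10 - 6 = 4.

4


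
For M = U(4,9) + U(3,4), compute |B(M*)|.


(M1+M2)* = M1* + M2*.
M1* = U(5,9), bases: C(9,5) = 126.
M2* = U(1,4), bases: C(4,1) = 4.
|B(M*)| = 126 * 4 = 504.

504


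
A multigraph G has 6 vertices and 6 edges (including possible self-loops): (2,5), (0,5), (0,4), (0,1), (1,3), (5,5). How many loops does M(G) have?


In a graphic matroid, a loop is a self-loop edge (u,u) with rank 0.
Examining all 6 edges for self-loops...
Self-loops found: (5,5)
Number of loops = 1.

1


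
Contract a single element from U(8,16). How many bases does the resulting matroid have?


Contracting e from U(8,16) gives U(7,15).
Bases of U(7,15) = C(15,7) = 6435.

6435


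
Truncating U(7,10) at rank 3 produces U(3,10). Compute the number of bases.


Truncating U(7,10) to rank 3 gives U(3,10).
Bases of U(3,10) are all 3-element subsets of 10 elements.
Number of bases = (10 choose 3) = 120.

120


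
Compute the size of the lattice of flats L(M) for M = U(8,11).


Flats of U(8,11): every subset of size < 8 is a flat, plus E itself.
Count = C(11,0) + C(11,1) + C(11,2) + C(11,3) + C(11,4) + C(11,5) + C(11,6) + C(11,7) + 1
     = 1 + 11 + 55 + 165 + 330 + 462 + 462 + 330 + 1
     = 1817.

1817


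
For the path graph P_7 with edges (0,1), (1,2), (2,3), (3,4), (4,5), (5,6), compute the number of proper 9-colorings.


P(P_7, k) = k * (k-1)^(6).
P(9) = 9 * 8^6 = 9 * 262144 = 2359296.

2359296


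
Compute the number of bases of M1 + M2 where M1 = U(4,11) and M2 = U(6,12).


Bases of a direct sum M1 + M2: |B| = |B(M1)| * |B(M2)|.
|B(U(4,11))| = C(11,4) = 330.
|B(U(6,12))| = C(12,6) = 924.
Total bases = 330 * 924 = 304920.

304920


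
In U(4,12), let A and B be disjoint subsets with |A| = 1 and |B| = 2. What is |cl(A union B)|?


|A union B| = 1 + 2 = 3 (disjoint).
In U(4,12), cl(S) = S if |S| < 4, else cl(S) = E.
Since 3 < 4, cl(A union B) = A union B.
|cl(A union B)| = 3.

3


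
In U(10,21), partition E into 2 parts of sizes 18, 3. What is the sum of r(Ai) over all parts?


r(Ai) = min(|Ai|, 10) for each part.
Sum = min(18,10) + min(3,10)
    = 10 + 3
    = 13.

13


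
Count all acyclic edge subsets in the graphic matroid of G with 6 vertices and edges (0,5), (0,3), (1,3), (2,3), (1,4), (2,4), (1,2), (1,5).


An independent set in a graphic matroid is an acyclic edge subset.
G has 6 vertices and 8 edges.
Enumerate all 2^8 = 256 subsets, checking for acyclicity.
Total independent sets = 178.

178
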